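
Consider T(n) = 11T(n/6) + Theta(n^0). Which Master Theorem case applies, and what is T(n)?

Master Theorem for T(n) = 11T(n/6) + O(n^0):

a = 11, b = 6, c = 0
log_b(a) = log_6(11) = 1.3383

Case 1: c = 0 < log_6(11) = 1.3383
T(n) = O(n^(log_6 11))

For T(n) = 11T(n/6) + O(n^0): log_6(11) = 1.3383. This is Case 1 of the Master Theorem (c < log_b(a), work dominated by leaves), giving O(n^(log_6 11)).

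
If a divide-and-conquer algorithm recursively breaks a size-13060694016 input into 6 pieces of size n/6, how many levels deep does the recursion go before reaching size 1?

For divide and conquer with division factor 6:

Problem sizes at each level:
Level 0: 13060694016
Level 1: 2176782336
Level 2: 362797056
Level 3: 60466176
Level 4: 10077696
Level 5: 1679616
Level 6: 279936
Level 7: 46656
Level 8: 7776
Level 9: 1296
Level 10: 216
Level 11: 36
Level 12: 6
Level 13: 1

The root is level 0 and the size-1 base case is level 13 (the tree spans levels 0 through 13, i.e. 14 levels counting the root), so the depth is the number of divisions: log_6(13060694016) = 13

The recursion tree depth is log_6(13060694016) = 13. At each level, the problem size is divided by 6, so it takes 13 divisions to reduce to a base case of size 1. The algorithm makes 6 recursive calls at each level.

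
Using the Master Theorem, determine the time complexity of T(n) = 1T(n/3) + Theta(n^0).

Master Theorem for T(n) = 1T(n/3) + O(n^0):

a = 1, b = 3, c = 0
log_b(a) = log_3(1) = 0.0000

Case 2: c = 0 = log_3(1) = 0.0000
T(n) = O(n^0 log n) = O(log n)

For T(n) = 1T(n/3) + O(n^0): log_3(1) = 0.0000. This is Case 2 of the Master Theorem (c = log_b(a), equal work at all levels), giving O(log n).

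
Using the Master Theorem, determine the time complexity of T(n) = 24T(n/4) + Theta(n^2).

Master Theorem for T(n) = 24T(n/4) + O(n^2):

a = 24, b = 4, c = 2
log_b(a) = log_4(24) = 2.2925

Case 1: c = 2 < log_4(24) = 2.2925
T(n) = O(n^(log_4 24))

For T(n) = 24T(n/4) + O(n^2): log_4(24) = 2.2925. This is Case 1 of the Master Theorem (c < log_b(a), work dominated by leaves), giving O(n^(log_4 24)).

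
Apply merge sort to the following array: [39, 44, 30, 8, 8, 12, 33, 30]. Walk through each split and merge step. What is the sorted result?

Merge sort trace:

Split: [39, 44, 30, 8, 8, 12, 33, 30] -> [39, 44, 30, 8] and [8, 12, 33, 30]
  Split: [39, 44, 30, 8] -> [39, 44] and [30, 8]
    Split: [39, 44] -> [39] and [44]
    Merge: [39] + [44] -> [39, 44]
    Split: [30, 8] -> [30] and [8]
    Merge: [30] + [8] -> [8, 30]
  Merge: [39, 44] + [8, 30] -> [8, 30, 39, 44]
  Split: [8, 12, 33, 30] -> [8, 12] and [33, 30]
    Split: [8, 12] -> [8] and [12]
    Merge: [8] + [12] -> [8, 12]
    Split: [33, 30] -> [33] and [30]
    Merge: [33] + [30] -> [30, 33]
  Merge: [8, 12] + [30, 33] -> [8, 12, 30, 33]
Merge: [8, 30, 39, 44] + [8, 12, 30, 33] -> [8, 8, 12, 30, 30, 33, 39, 44]

Final sorted array: [8, 8, 12, 30, 30, 33, 39, 44]

The merge sort proceeds by recursively splitting the array and merging sorted halves.
After all merges, the sorted array is [8, 8, 12, 30, 30, 33, 39, 44].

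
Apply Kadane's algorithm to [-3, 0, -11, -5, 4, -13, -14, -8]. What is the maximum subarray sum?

Using Kadane's algorithm on [-3, 0, -11, -5, 4, -13, -14, -8]:

Scanning through the array:
Position 1 (value 0): max_ending_here = 0, max_so_far = 0
Position 2 (value -11): max_ending_here = -11, max_so_far = 0
Position 3 (value -5): max_ending_here = -5, max_so_far = 0
Position 4 (value 4): max_ending_here = 4, max_so_far = 4
Position 5 (value -13): max_ending_here = -9, max_so_far = 4
Position 6 (value -14): max_ending_here = -14, max_so_far = 4
Position 7 (value -8): max_ending_here = -8, max_so_far = 4

Maximum subarray: [4]
Maximum sum: 4

The maximum subarray is [4] with sum 4. This subarray runs from index 4 to index 4.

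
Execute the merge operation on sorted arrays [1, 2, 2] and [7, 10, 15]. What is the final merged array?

Merging process:

Compare 1 vs 7: take 1 from left. Merged: [1]
Compare 2 vs 7: take 2 from left. Merged: [1, 2]
Compare 2 vs 7: take 2 from left. Merged: [1, 2, 2]
Append remaining from right: [7, 10, 15]. Merged: [1, 2, 2, 7, 10, 15]

Final merged array: [1, 2, 2, 7, 10, 15]
Total comparisons: 3

The merged array is [1, 2, 2, 7, 10, 15], requiring 3 comparisons. The merge step runs in O(n) time where n is the total number of elements.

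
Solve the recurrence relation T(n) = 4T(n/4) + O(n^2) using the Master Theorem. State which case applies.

Master Theorem for T(n) = 4T(n/4) + O(n^2):

a = 4, b = 4, c = 2
log_b(a) = log_4(4) = 1.0000

Case 3: c = 2 > log_4(4) = 1.0000
T(n) = O(n^2) = O(n^2)

For T(n) = 4T(n/4) + O(n^2): log_4(4) = 1.0000. This is Case 3 of the Master Theorem (c > log_b(a), work dominated by root), giving O(n^2).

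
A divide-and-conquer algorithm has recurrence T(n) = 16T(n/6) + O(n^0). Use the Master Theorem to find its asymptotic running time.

Master Theorem for T(n) = 16T(n/6) + O(n^0):

a = 16, b = 6, c = 0
log_b(a) = log_6(16) = 1.5474

Case 1: c = 0 < log_6(16) = 1.5474
T(n) = O(n^(log_6 16))

For T(n) = 16T(n/6) + O(n^0): log_6(16) = 1.5474. This is Case 1 of the Master Theorem (c < log_b(a), work dominated by leaves), giving O(n^(log_6 16)).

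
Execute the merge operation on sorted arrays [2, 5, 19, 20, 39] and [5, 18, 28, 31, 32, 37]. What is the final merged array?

Merging process:

Compare 2 vs 5: take 2 from left. Merged: [2]
Compare 5 vs 5: take 5 from left. Merged: [2, 5]
Compare 19 vs 5: take 5 from right. Merged: [2, 5, 5]
Compare 19 vs 18: take 18 from right. Merged: [2, 5, 5, 18]
Compare 19 vs 28: take 19 from left. Merged: [2, 5, 5, 18, 19]
Compare 20 vs 28: take 20 from left. Merged: [2, 5, 5, 18, 19, 20]
Compare 39 vs 28: take 28 from right. Merged: [2, 5, 5, 18, 19, 20, 28]
Compare 39 vs 31: take 31 from right. Merged: [2, 5, 5, 18, 19, 20, 28, 31]
Compare 39 vs 32: take 32 from right. Merged: [2, 5, 5, 18, 19, 20, 28, 31, 32]
Compare 39 vs 37: take 37 from right. Merged: [2, 5, 5, 18, 19, 20, 28, 31, 32, 37]
Append remaining from left: [39]. Merged: [2, 5, 5, 18, 19, 20, 28, 31, 32, 37, 39]

Final merged array: [2, 5, 5, 18, 19, 20, 28, 31, 32, 37, 39]
Total comparisons: 10

The merged array is [2, 5, 5, 18, 19, 20, 28, 31, 32, 37, 39], requiring 10 comparisons. The merge step runs in O(n) time where n is the total number of elements.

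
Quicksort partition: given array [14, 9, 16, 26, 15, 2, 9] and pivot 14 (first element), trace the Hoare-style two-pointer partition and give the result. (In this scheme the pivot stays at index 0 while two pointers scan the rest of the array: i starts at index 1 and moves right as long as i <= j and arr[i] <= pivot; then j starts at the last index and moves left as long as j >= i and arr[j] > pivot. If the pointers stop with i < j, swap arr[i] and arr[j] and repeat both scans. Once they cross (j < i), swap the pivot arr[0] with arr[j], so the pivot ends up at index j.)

Hoare-style two-pointer partition with pivot = 14:

Initial array: [14, 9, 16, 26, 15, 2, 9]

Pointers start at i = 1, j = 6.
i stops at index 2 (arr[2]=16 > 14), j stops at index 6 (arr[6]=9 <= 14): swap arr[2] and arr[6], array becomes [14, 9, 9, 26, 15, 2, 16]
i stops at index 3 (arr[3]=26 > 14), j stops at index 5 (arr[5]=2 <= 14): swap arr[3] and arr[5], array becomes [14, 9, 9, 2, 15, 26, 16]
i ends at 4, j ends at 3: the pointers have crossed (j < i), so scanning stops.

Swap pivot arr[0] with arr[3] to place pivot at position 3: [2, 9, 9, 14, 15, 26, 16]
Pivot position: 3

After partitioning with pivot 14, the array becomes [2, 9, 9, 14, 15, 26, 16]. The pivot is placed at index 3. All elements to the left of the pivot are <= 14, and all elements to the right are > 14.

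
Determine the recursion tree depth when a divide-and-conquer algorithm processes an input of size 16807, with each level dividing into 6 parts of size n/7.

For divide and conquer with division factor 7:

Problem sizes at each level:
Level 0: 16807
Level 1: 2401
Level 2: 343
Level 3: 49
Level 4: 7
Level 5: 1

The root is level 0 and the size-1 base case is level 5 (the tree spans levels 0 through 5, i.e. 6 levels counting the root), so the depth is the number of divisions: log_7(16807) = 5

The recursion tree depth is log_7(16807) = 5. At each level, the problem size is divided by 7, so it takes 5 divisions to reduce to a base case of size 1. The algorithm makes 6 recursive calls at each level.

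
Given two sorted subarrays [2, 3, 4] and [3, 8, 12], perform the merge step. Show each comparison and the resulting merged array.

Merging process:

Compare 2 vs 3: take 2 from left. Merged: [2]
Compare 3 vs 3: take 3 from left. Merged: [2, 3]
Compare 4 vs 3: take 3 from right. Merged: [2, 3, 3]
Compare 4 vs 8: take 4 from left. Merged: [2, 3, 3, 4]
Append remaining from right: [8, 12]. Merged: [2, 3, 3, 4, 8, 12]

Final merged array: [2, 3, 3, 4, 8, 12]
Total comparisons: 4

The merged array is [2, 3, 3, 4, 8, 12], requiring 4 comparisons. The merge step runs in O(n) time where n is the total number of elements.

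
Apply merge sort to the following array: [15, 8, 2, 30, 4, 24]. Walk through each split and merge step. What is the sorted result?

Merge sort trace:

Split: [15, 8, 2, 30, 4, 24] -> [15, 8, 2] and [30, 4, 24]
  Split: [15, 8, 2] -> [15] and [8, 2]
    Split: [8, 2] -> [8] and [2]
    Merge: [8] + [2] -> [2, 8]
  Merge: [15] + [2, 8] -> [2, 8, 15]
  Split: [30, 4, 24] -> [30] and [4, 24]
    Split: [4, 24] -> [4] and [24]
    Merge: [4] + [24] -> [4, 24]
  Merge: [30] + [4, 24] -> [4, 24, 30]
Merge: [2, 8, 15] + [4, 24, 30] -> [2, 4, 8, 15, 24, 30]

Final sorted array: [2, 4, 8, 15, 24, 30]

The merge sort proceeds by recursively splitting the array and merging sorted halves.
After all merges, the sorted array is [2, 4, 8, 15, 24, 30].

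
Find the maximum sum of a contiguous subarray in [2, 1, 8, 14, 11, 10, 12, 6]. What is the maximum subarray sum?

Using Kadane's algorithm on [2, 1, 8, 14, 11, 10, 12, 6]:

Scanning through the array:
Position 1 (value 1): max_ending_here = 3, max_so_far = 3
Position 2 (value 8): max_ending_here = 11, max_so_far = 11
Position 3 (value 14): max_ending_here = 25, max_so_far = 25
Position 4 (value 11): max_ending_here = 36, max_so_far = 36
Position 5 (value 10): max_ending_here = 46, max_so_far = 46
Position 6 (value 12): max_ending_here = 58, max_so_far = 58
Position 7 (value 6): max_ending_here = 64, max_so_far = 64

Maximum subarray: [2, 1, 8, 14, 11, 10, 12, 6]
Maximum sum: 64

The maximum subarray is [2, 1, 8, 14, 11, 10, 12, 6] with sum 64. This subarray runs from index 0 to index 7.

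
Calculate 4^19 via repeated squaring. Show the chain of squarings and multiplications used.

Computing 4^19 by squaring (build up from 4^1; each line after the first costs one multiplication):

4^1 = 4
4^2 = (4^1)^2 = 4^2 = 16
4^4 = (4^2)^2 = 16^2 = 256
4^8 = (4^4)^2 = 256^2 = 65536
4^9 = 4 * 4^8 = 4 * 65536 = 262144
4^18 = (4^9)^2 = 262144^2 = 68719476736
4^19 = 4 * 4^18 = 4 * 68719476736 = 274877906944

Result: 274877906944
Multiplications needed: 6 (6 lines after 4^1)

4^19 = 274877906944. Using exponentiation by squaring, this requires 6 multiplications. The key idea: if the exponent is even, square the half-power; if odd, multiply by the base once.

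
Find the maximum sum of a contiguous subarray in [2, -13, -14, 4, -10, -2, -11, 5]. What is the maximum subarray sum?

Using Kadane's algorithm on [2, -13, -14, 4, -10, -2, -11, 5]:

Scanning through the array:
Position 1 (value -13): max_ending_here = -11, max_so_far = 2
Position 2 (value -14): max_ending_here = -14, max_so_far = 2
Position 3 (value 4): max_ending_here = 4, max_so_far = 4
Position 4 (value -10): max_ending_here = -6, max_so_far = 4
Position 5 (value -2): max_ending_here = -2, max_so_far = 4
Position 6 (value -11): max_ending_here = -11, max_so_far = 4
Position 7 (value 5): max_ending_here = 5, max_so_far = 5

Maximum subarray: [5]
Maximum sum: 5

The maximum subarray is [5] with sum 5. This subarray runs from index 7 to index 7.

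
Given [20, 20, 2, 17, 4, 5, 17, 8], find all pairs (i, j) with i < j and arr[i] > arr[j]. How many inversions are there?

Finding inversions in [20, 20, 2, 17, 4, 5, 17, 8]:

(0, 2): arr[0]=20 > arr[2]=2
(0, 3): arr[0]=20 > arr[3]=17
(0, 4): arr[0]=20 > arr[4]=4
(0, 5): arr[0]=20 > arr[5]=5
(0, 6): arr[0]=20 > arr[6]=17
(0, 7): arr[0]=20 > arr[7]=8
(1, 2): arr[1]=20 > arr[2]=2
(1, 3): arr[1]=20 > arr[3]=17
(1, 4): arr[1]=20 > arr[4]=4
(1, 5): arr[1]=20 > arr[5]=5
(1, 6): arr[1]=20 > arr[6]=17
(1, 7): arr[1]=20 > arr[7]=8
(3, 4): arr[3]=17 > arr[4]=4
(3, 5): arr[3]=17 > arr[5]=5
(3, 7): arr[3]=17 > arr[7]=8
(6, 7): arr[6]=17 > arr[7]=8

Total inversions: 16

The array has 16 inversion(s): (0,2), (0,3), (0,4), (0,5), (0,6), (0,7), (1,2), (1,3), (1,4), (1,5), (1,6), (1,7), (3,4), (3,5), (3,7), (6,7). Each pair (i,j) satisfies i < j and arr[i] > arr[j].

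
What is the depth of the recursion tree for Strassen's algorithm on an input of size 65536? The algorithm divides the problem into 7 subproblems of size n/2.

For divide and conquer with division factor 2:

Problem sizes at each level:
Level 0: 65536
Level 1: 32768
Level 2: 16384
Level 3: 8192
Level 4: 4096
Level 5: 2048
Level 6: 1024
Level 7: 512
Level 8: 256
Level 9: 128
Level 10: 64
Level 11: 32
Level 12: 16
Level 13: 8
Level 14: 4
Level 15: 2
Level 16: 1

The root is level 0 and the size-1 base case is level 16 (the tree spans levels 0 through 16, i.e. 17 levels counting the root), so the depth is the number of divisions: log_2(65536) = 16

The recursion tree depth is log_2(65536) = 16. At each level, the problem size is divided by 2, so it takes 16 divisions to reduce to a base case of size 1. The algorithm makes 7 recursive calls at each level.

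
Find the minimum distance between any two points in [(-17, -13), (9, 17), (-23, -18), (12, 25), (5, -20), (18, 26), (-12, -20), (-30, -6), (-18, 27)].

Computing all pairwise distances among 9 points:

d((-17, -13), (9, 17)) = 39.6989
d((-17, -13), (-23, -18)) = 7.8102
d((-17, -13), (12, 25)) = 47.8017
d((-17, -13), (5, -20)) = 23.0868
d((-17, -13), (18, 26)) = 52.4023
d((-17, -13), (-12, -20)) = 8.6023
d((-17, -13), (-30, -6)) = 14.7648
d((-17, -13), (-18, 27)) = 40.0125
d((9, 17), (-23, -18)) = 47.4236
d((9, 17), (12, 25)) = 8.544
d((9, 17), (5, -20)) = 37.2156
d((9, 17), (18, 26)) = 12.7279
d((9, 17), (-12, -20)) = 42.5441
d((9, 17), (-30, -6)) = 45.2769
d((9, 17), (-18, 27)) = 28.7924
d((-23, -18), (12, 25)) = 55.4437
d((-23, -18), (5, -20)) = 28.0713
d((-23, -18), (18, 26)) = 60.1415
d((-23, -18), (-12, -20)) = 11.1803
d((-23, -18), (-30, -6)) = 13.8924
d((-23, -18), (-18, 27)) = 45.2769
d((12, 25), (5, -20)) = 45.5412
d((12, 25), (18, 26)) = 6.0828 <-- minimum
d((12, 25), (-12, -20)) = 51.0
d((12, 25), (-30, -6)) = 52.2015
d((12, 25), (-18, 27)) = 30.0666
d((5, -20), (18, 26)) = 47.8017
d((5, -20), (-12, -20)) = 17.0
d((5, -20), (-30, -6)) = 37.6962
d((5, -20), (-18, 27)) = 52.3259
d((18, 26), (-12, -20)) = 54.9181
d((18, 26), (-30, -6)) = 57.6888
d((18, 26), (-18, 27)) = 36.0139
d((-12, -20), (-30, -6)) = 22.8035
d((-12, -20), (-18, 27)) = 47.3814
d((-30, -6), (-18, 27)) = 35.1141

Closest pair: (12, 25) and (18, 26) with distance 6.0828

The closest pair is (12, 25) and (18, 26) with Euclidean distance 6.0828. For 9 points, brute-force pairwise comparison is shown above. For large n, the divide-and-conquer algorithm (sort by x, recurse on halves, check the dividing strip) achieves O(n log n).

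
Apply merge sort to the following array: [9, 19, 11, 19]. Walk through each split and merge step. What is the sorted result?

Merge sort trace:

Split: [9, 19, 11, 19] -> [9, 19] and [11, 19]
  Split: [9, 19] -> [9] and [19]
  Merge: [9] + [19] -> [9, 19]
  Split: [11, 19] -> [11] and [19]
  Merge: [11] + [19] -> [11, 19]
Merge: [9, 19] + [11, 19] -> [9, 11, 19, 19]

Final sorted array: [9, 11, 19, 19]

The merge sort proceeds by recursively splitting the array and merging sorted halves.
After all merges, the sorted array is [9, 11, 19, 19].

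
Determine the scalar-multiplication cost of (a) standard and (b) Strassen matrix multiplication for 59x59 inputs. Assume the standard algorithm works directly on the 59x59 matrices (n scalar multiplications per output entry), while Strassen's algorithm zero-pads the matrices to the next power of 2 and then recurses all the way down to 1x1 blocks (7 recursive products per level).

Matrix multiplication for 59x59 matrices:

Strassen's algorithm requires power-of-2 dimensions. Pad 59x59 to 64x64 (next power of 2).

Standard algorithm: 59^3 = 205379 multiplications
Strassen's algorithm: 7^(log2(64)) = 7^6 = 117649 multiplications
Savings: 205379 - 117649 = 87730 multiplications

Standard: 205379 multiplications (59^3). Strassen: 117649 multiplications (7^6, after padding to 64x64). Strassen reduces 8 recursive multiplications to 7 at each level.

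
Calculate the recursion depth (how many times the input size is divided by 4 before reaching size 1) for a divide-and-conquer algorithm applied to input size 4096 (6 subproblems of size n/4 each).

For divide and conquer with division factor 4:

Problem sizes at each level:
Level 0: 4096
Level 1: 1024
Level 2: 256
Level 3: 64
Level 4: 16
Level 5: 4
Level 6: 1

The root is level 0 and the size-1 base case is level 6 (the tree spans levels 0 through 6, i.e. 7 levels counting the root), so the depth is the number of divisions: log_4(4096) = 6

The recursion tree depth is log_4(4096) = 6. At each level, the problem size is divided by 4, so it takes 6 divisions to reduce to a base case of size 1. The algorithm makes 6 recursive calls at each level.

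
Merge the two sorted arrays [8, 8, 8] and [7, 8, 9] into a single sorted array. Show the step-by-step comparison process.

Merging process:

Compare 8 vs 7: take 7 from right. Merged: [7]
Compare 8 vs 8: take 8 from left. Merged: [7, 8]
Compare 8 vs 8: take 8 from left. Merged: [7, 8, 8]
Compare 8 vs 8: take 8 from left. Merged: [7, 8, 8, 8]
Append remaining from right: [8, 9]. Merged: [7, 8, 8, 8, 8, 9]

Final merged array: [7, 8, 8, 8, 8, 9]
Total comparisons: 4

The merged array is [7, 8, 8, 8, 8, 9], requiring 4 comparisons. The merge step runs in O(n) time where n is the total number of elements.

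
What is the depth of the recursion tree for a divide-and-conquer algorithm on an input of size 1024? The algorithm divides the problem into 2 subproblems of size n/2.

For divide and conquer with division factor 2:

Problem sizes at each level:
Level 0: 1024
Level 1: 512
Level 2: 256
Level 3: 128
Level 4: 64
Level 5: 32
Level 6: 16
Level 7: 8
Level 8: 4
Level 9: 2
Level 10: 1

The root is level 0 and the size-1 base case is level 10 (the tree spans levels 0 through 10, i.e. 11 levels counting the root), so the depth is the number of divisions: log_2(1024) = 10

The recursion tree depth is log_2(1024) = 10. At each level, the problem size is divided by 2, so it takes 10 divisions to reduce to a base case of size 1. The algorithm makes 2 recursive calls at each level.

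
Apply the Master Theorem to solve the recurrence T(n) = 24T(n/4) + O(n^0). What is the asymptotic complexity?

Master Theorem for T(n) = 24T(n/4) + O(n^0):

a = 24, b = 4, c = 0
log_b(a) = log_4(24) = 2.2925

Case 1: c = 0 < log_4(24) = 2.2925
T(n) = O(n^(log_4 24))

For T(n) = 24T(n/4) + O(n^0): log_4(24) = 2.2925. This is Case 1 of the Master Theorem (c < log_b(a), work dominated by leaves), giving O(n^(log_4 24)).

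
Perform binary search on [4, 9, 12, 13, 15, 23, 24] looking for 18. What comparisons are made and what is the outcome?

Binary search for 18 in [4, 9, 12, 13, 15, 23, 24]:

lo=0, hi=6, mid=3, arr[mid]=13 -> 13 < 18, search right half
lo=4, hi=6, mid=5, arr[mid]=23 -> 23 > 18, search left half
lo=4, hi=4, mid=4, arr[mid]=15 -> 15 < 18, search right half
lo=5 > hi=4, target 18 not found

Binary search determines that 18 is not in the array after 3 comparisons. The search space was exhausted without finding the target.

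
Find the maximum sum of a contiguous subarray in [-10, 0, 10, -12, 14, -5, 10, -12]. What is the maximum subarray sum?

Using Kadane's algorithm on [-10, 0, 10, -12, 14, -5, 10, -12]:

Scanning through the array:
Position 1 (value 0): max_ending_here = 0, max_so_far = 0
Position 2 (value 10): max_ending_here = 10, max_so_far = 10
Position 3 (value -12): max_ending_here = -2, max_so_far = 10
Position 4 (value 14): max_ending_here = 14, max_so_far = 14
Position 5 (value -5): max_ending_here = 9, max_so_far = 14
Position 6 (value 10): max_ending_here = 19, max_so_far = 19
Position 7 (value -12): max_ending_here = 7, max_so_far = 19

Maximum subarray: [14, -5, 10]
Maximum sum: 19

The maximum subarray is [14, -5, 10] with sum 19. This subarray runs from index 4 to index 6.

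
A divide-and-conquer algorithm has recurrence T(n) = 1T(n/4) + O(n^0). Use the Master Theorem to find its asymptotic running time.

Master Theorem for T(n) = 1T(n/4) + O(n^0):

a = 1, b = 4, c = 0
log_b(a) = log_4(1) = 0.0000

Case 2: c = 0 = log_4(1) = 0.0000
T(n) = O(n^0 log n) = O(log n)

For T(n) = 1T(n/4) + O(n^0): log_4(1) = 0.0000. This is Case 2 of the Master Theorem (c = log_b(a), equal work at all levels), giving O(log n).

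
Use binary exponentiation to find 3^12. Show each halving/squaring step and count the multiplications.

Computing 3^12 by squaring (build up from 3^1; each line after the first costs one multiplication):

3^1 = 3
3^2 = (3^1)^2 = 3^2 = 9
3^3 = 3 * 3^2 = 3 * 9 = 27
3^6 = (3^3)^2 = 27^2 = 729
3^12 = (3^6)^2 = 729^2 = 531441

Result: 531441
Multiplications needed: 4 (4 lines after 3^1)

3^12 = 531441. Using exponentiation by squaring, this requires 4 multiplications. The key idea: if the exponent is even, square the half-power; if odd, multiply by the base once.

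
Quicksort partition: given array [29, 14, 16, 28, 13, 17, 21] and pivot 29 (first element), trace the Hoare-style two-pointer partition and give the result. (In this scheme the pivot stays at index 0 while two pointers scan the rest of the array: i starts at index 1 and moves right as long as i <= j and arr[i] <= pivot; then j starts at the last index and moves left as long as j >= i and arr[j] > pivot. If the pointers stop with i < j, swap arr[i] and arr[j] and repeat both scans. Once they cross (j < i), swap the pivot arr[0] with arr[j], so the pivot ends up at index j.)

Hoare-style two-pointer partition with pivot = 29:

Initial array: [29, 14, 16, 28, 13, 17, 21]

Pointers start at i = 1, j = 6.
i ends at 7, j ends at 6: the pointers have crossed (j < i), so scanning stops.

Swap pivot arr[0] with arr[6] to place pivot at position 6: [21, 14, 16, 28, 13, 17, 29]
Pivot position: 6

After partitioning with pivot 29, the array becomes [21, 14, 16, 28, 13, 17, 29]. The pivot is placed at index 6. All elements to the left of the pivot are <= 29, and all elements to the right are > 29.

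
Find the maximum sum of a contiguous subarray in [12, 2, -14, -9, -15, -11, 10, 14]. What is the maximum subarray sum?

Using Kadane's algorithm on [12, 2, -14, -9, -15, -11, 10, 14]:

Scanning through the array:
Position 1 (value 2): max_ending_here = 14, max_so_far = 14
Position 2 (value -14): max_ending_here = 0, max_so_far = 14
Position 3 (value -9): max_ending_here = -9, max_so_far = 14
Position 4 (value -15): max_ending_here = -15, max_so_far = 14
Position 5 (value -11): max_ending_here = -11, max_so_far = 14
Position 6 (value 10): max_ending_here = 10, max_so_far = 14
Position 7 (value 14): max_ending_here = 24, max_so_far = 24

Maximum subarray: [10, 14]
Maximum sum: 24

The maximum subarray is [10, 14] with sum 24. This subarray runs from index 6 to index 7.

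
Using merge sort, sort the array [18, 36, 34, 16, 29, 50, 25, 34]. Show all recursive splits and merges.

Merge sort trace:

Split: [18, 36, 34, 16, 29, 50, 25, 34] -> [18, 36, 34, 16] and [29, 50, 25, 34]
  Split: [18, 36, 34, 16] -> [18, 36] and [34, 16]
    Split: [18, 36] -> [18] and [36]
    Merge: [18] + [36] -> [18, 36]
    Split: [34, 16] -> [34] and [16]
    Merge: [34] + [16] -> [16, 34]
  Merge: [18, 36] + [16, 34] -> [16, 18, 34, 36]
  Split: [29, 50, 25, 34] -> [29, 50] and [25, 34]
    Split: [29, 50] -> [29] and [50]
    Merge: [29] + [50] -> [29, 50]
    Split: [25, 34] -> [25] and [34]
    Merge: [25] + [34] -> [25, 34]
  Merge: [29, 50] + [25, 34] -> [25, 29, 34, 50]
Merge: [16, 18, 34, 36] + [25, 29, 34, 50] -> [16, 18, 25, 29, 34, 34, 36, 50]

Final sorted array: [16, 18, 25, 29, 34, 34, 36, 50]

The merge sort proceeds by recursively splitting the array and merging sorted halves.
After all merges, the sorted array is [16, 18, 25, 29, 34, 34, 36, 50].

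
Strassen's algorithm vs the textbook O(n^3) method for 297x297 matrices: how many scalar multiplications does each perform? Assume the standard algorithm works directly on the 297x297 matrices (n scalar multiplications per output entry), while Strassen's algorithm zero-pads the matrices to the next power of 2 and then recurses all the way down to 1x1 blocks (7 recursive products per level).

Matrix multiplication for 297x297 matrices:

Strassen's algorithm requires power-of-2 dimensions. Pad 297x297 to 512x512 (next power of 2).

Standard algorithm: 297^3 = 26198073 multiplications
Strassen's algorithm: 7^(log2(512)) = 7^9 = 40353607 multiplications
Difference: 26198073 - 40353607 = -14155534 (Strassen uses MORE here due to padding overhead — for small or just-over-power-of-2 n, padding can outweigh the per-level savings)

Standard: 26198073 multiplications (297^3). Strassen: 40353607 multiplications (7^9, after padding to 512x512). Strassen reduces 8 recursive multiplications to 7 at each level.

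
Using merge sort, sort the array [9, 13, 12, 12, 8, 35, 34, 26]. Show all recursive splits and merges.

Merge sort trace:

Split: [9, 13, 12, 12, 8, 35, 34, 26] -> [9, 13, 12, 12] and [8, 35, 34, 26]
  Split: [9, 13, 12, 12] -> [9, 13] and [12, 12]
    Split: [9, 13] -> [9] and [13]
    Merge: [9] + [13] -> [9, 13]
    Split: [12, 12] -> [12] and [12]
    Merge: [12] + [12] -> [12, 12]
  Merge: [9, 13] + [12, 12] -> [9, 12, 12, 13]
  Split: [8, 35, 34, 26] -> [8, 35] and [34, 26]
    Split: [8, 35] -> [8] and [35]
    Merge: [8] + [35] -> [8, 35]
    Split: [34, 26] -> [34] and [26]
    Merge: [34] + [26] -> [26, 34]
  Merge: [8, 35] + [26, 34] -> [8, 26, 34, 35]
Merge: [9, 12, 12, 13] + [8, 26, 34, 35] -> [8, 9, 12, 12, 13, 26, 34, 35]

Final sorted array: [8, 9, 12, 12, 13, 26, 34, 35]

The merge sort proceeds by recursively splitting the array and merging sorted halves.
After all merges, the sorted array is [8, 9, 12, 12, 13, 26, 34, 35].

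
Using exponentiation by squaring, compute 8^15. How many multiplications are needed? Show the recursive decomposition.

Computing 8^15 by squaring (build up from 8^1; each line after the first costs one multiplication):

8^1 = 8
8^2 = (8^1)^2 = 8^2 = 64
8^3 = 8 * 8^2 = 8 * 64 = 512
8^6 = (8^3)^2 = 512^2 = 262144
8^7 = 8 * 8^6 = 8 * 262144 = 2097152
8^14 = (8^7)^2 = 2097152^2 = 4398046511104
8^15 = 8 * 8^14 = 8 * 4398046511104 = 35184372088832

Result: 35184372088832
Multiplications needed: 6 (6 lines after 8^1)

8^15 = 35184372088832. Using exponentiation by squaring, this requires 6 multiplications. The key idea: if the exponent is even, square the half-power; if odd, multiply by the base once.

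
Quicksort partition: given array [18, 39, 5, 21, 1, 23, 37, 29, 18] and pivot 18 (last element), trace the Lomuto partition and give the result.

Lomuto partition with pivot = 18:

Initial array: [18, 39, 5, 21, 1, 23, 37, 29, 18]

arr[0]=18 <= 18: swap with position 0, array becomes [18, 39, 5, 21, 1, 23, 37, 29, 18]
arr[1]=39 > 18: no swap
arr[2]=5 <= 18: swap with position 1, array becomes [18, 5, 39, 21, 1, 23, 37, 29, 18]
arr[3]=21 > 18: no swap
arr[4]=1 <= 18: swap with position 2, array becomes [18, 5, 1, 21, 39, 23, 37, 29, 18]
arr[5]=23 > 18: no swap
arr[6]=37 > 18: no swap
arr[7]=29 > 18: no swap

Place pivot at position 3: [18, 5, 1, 18, 39, 23, 37, 29, 21]
Pivot position: 3

After partitioning with pivot 18, the array becomes [18, 5, 1, 18, 39, 23, 37, 29, 21]. The pivot is placed at index 3. All elements to the left of the pivot are <= 18, and all elements to the right are > 18.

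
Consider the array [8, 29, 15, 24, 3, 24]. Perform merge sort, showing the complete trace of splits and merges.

Merge sort trace:

Split: [8, 29, 15, 24, 3, 24] -> [8, 29, 15] and [24, 3, 24]
  Split: [8, 29, 15] -> [8] and [29, 15]
    Split: [29, 15] -> [29] and [15]
    Merge: [29] + [15] -> [15, 29]
  Merge: [8] + [15, 29] -> [8, 15, 29]
  Split: [24, 3, 24] -> [24] and [3, 24]
    Split: [3, 24] -> [3] and [24]
    Merge: [3] + [24] -> [3, 24]
  Merge: [24] + [3, 24] -> [3, 24, 24]
Merge: [8, 15, 29] + [3, 24, 24] -> [3, 8, 15, 24, 24, 29]

Final sorted array: [3, 8, 15, 24, 24, 29]

The merge sort proceeds by recursively splitting the array and merging sorted halves.
After all merges, the sorted array is [3, 8, 15, 24, 24, 29].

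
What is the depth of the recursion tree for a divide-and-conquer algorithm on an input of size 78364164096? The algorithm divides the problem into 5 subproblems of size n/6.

For divide and conquer with division factor 6:

Problem sizes at each level:
Level 0: 78364164096
Level 1: 13060694016
Level 2: 2176782336
Level 3: 362797056
Level 4: 60466176
Level 5: 10077696
Level 6: 1679616
Level 7: 279936
Level 8: 46656
Level 9: 7776
Level 10: 1296
Level 11: 216
Level 12: 36
Level 13: 6
Level 14: 1

The root is level 0 and the size-1 base case is level 14 (the tree spans levels 0 through 14, i.e. 15 levels counting the root), so the depth is the number of divisions: log_6(78364164096) = 14

The recursion tree depth is log_6(78364164096) = 14. At each level, the problem size is divided by 6, so it takes 14 divisions to reduce to a base case of size 1. The algorithm makes 5 recursive calls at each level.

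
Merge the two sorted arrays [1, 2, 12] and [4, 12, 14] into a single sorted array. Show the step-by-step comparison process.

Merging process:

Compare 1 vs 4: take 1 from left. Merged: [1]
Compare 2 vs 4: take 2 from left. Merged: [1, 2]
Compare 12 vs 4: take 4 from right. Merged: [1, 2, 4]
Compare 12 vs 12: take 12 from left. Merged: [1, 2, 4, 12]
Append remaining from right: [12, 14]. Merged: [1, 2, 4, 12, 12, 14]

Final merged array: [1, 2, 4, 12, 12, 14]
Total comparisons: 4

The merged array is [1, 2, 4, 12, 12, 14], requiring 4 comparisons. The merge step runs in O(n) time where n is the total number of elements.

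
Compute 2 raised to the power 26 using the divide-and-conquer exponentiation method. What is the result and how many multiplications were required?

Computing 2^26 by squaring (build up from 2^1; each line after the first costs one multiplication):

2^1 = 2
2^2 = (2^1)^2 = 2^2 = 4
2^3 = 2 * 2^2 = 2 * 4 = 8
2^6 = (2^3)^2 = 8^2 = 64
2^12 = (2^6)^2 = 64^2 = 4096
2^13 = 2 * 2^12 = 2 * 4096 = 8192
2^26 = (2^13)^2 = 8192^2 = 67108864

Result: 67108864
Multiplications needed: 6 (6 lines after 2^1)

2^26 = 67108864. Using exponentiation by squaring, this requires 6 multiplications. The key idea: if the exponent is even, square the half-power; if odd, multiply by the base once.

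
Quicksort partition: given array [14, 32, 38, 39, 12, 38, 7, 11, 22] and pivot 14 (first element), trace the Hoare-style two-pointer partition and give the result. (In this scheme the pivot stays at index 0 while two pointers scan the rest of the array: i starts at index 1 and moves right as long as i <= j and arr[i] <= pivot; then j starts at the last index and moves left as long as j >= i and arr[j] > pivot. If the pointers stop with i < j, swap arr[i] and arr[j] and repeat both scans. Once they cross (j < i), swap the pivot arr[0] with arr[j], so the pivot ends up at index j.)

Hoare-style two-pointer partition with pivot = 14:

Initial array: [14, 32, 38, 39, 12, 38, 7, 11, 22]

Pointers start at i = 1, j = 8.
i stops at index 1 (arr[1]=32 > 14), j stops at index 7 (arr[7]=11 <= 14): swap arr[1] and arr[7], array becomes [14, 11, 38, 39, 12, 38, 7, 32, 22]
i stops at index 2 (arr[2]=38 > 14), j stops at index 6 (arr[6]=7 <= 14): swap arr[2] and arr[6], array becomes [14, 11, 7, 39, 12, 38, 38, 32, 22]
i stops at index 3 (arr[3]=39 > 14), j stops at index 4 (arr[4]=12 <= 14): swap arr[3] and arr[4], array becomes [14, 11, 7, 12, 39, 38, 38, 32, 22]
i ends at 4, j ends at 3: the pointers have crossed (j < i), so scanning stops.

Swap pivot arr[0] with arr[3] to place pivot at position 3: [12, 11, 7, 14, 39, 38, 38, 32, 22]
Pivot position: 3

After partitioning with pivot 14, the array becomes [12, 11, 7, 14, 39, 38, 38, 32, 22]. The pivot is placed at index 3. All elements to the left of the pivot are <= 14, and all elements to the right are > 14.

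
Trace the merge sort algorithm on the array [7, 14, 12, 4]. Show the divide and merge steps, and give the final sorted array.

Merge sort trace:

Split: [7, 14, 12, 4] -> [7, 14] and [12, 4]
  Split: [7, 14] -> [7] and [14]
  Merge: [7] + [14] -> [7, 14]
  Split: [12, 4] -> [12] and [4]
  Merge: [12] + [4] -> [4, 12]
Merge: [7, 14] + [4, 12] -> [4, 7, 12, 14]

Final sorted array: [4, 7, 12, 14]

The merge sort proceeds by recursively splitting the array and merging sorted halves.
After all merges, the sorted array is [4, 7, 12, 14].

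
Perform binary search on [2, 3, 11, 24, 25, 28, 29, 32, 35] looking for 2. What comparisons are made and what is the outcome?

Binary search for 2 in [2, 3, 11, 24, 25, 28, 29, 32, 35]:

lo=0, hi=8, mid=4, arr[mid]=25 -> 25 > 2, search left half
lo=0, hi=3, mid=1, arr[mid]=3 -> 3 > 2, search left half
lo=0, hi=0, mid=0, arr[mid]=2 -> Found target at index 0!

Binary search finds 2 at index 0 after 3 comparisons. The search repeatedly halves the search space by comparing with the middle element.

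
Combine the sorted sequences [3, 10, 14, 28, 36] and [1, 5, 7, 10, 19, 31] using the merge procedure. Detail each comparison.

Merging process:

Compare 3 vs 1: take 1 from right. Merged: [1]
Compare 3 vs 5: take 3 from left. Merged: [1, 3]
Compare 10 vs 5: take 5 from right. Merged: [1, 3, 5]
Compare 10 vs 7: take 7 from right. Merged: [1, 3, 5, 7]
Compare 10 vs 10: take 10 from left. Merged: [1, 3, 5, 7, 10]
Compare 14 vs 10: take 10 from right. Merged: [1, 3, 5, 7, 10, 10]
Compare 14 vs 19: take 14 from left. Merged: [1, 3, 5, 7, 10, 10, 14]
Compare 28 vs 19: take 19 from right. Merged: [1, 3, 5, 7, 10, 10, 14, 19]
Compare 28 vs 31: take 28 from left. Merged: [1, 3, 5, 7, 10, 10, 14, 19, 28]
Compare 36 vs 31: take 31 from right. Merged: [1, 3, 5, 7, 10, 10, 14, 19, 28, 31]
Append remaining from left: [36]. Merged: [1, 3, 5, 7, 10, 10, 14, 19, 28, 31, 36]

Final merged array: [1, 3, 5, 7, 10, 10, 14, 19, 28, 31, 36]
Total comparisons: 10

The merged array is [1, 3, 5, 7, 10, 10, 14, 19, 28, 31, 36], requiring 10 comparisons. The merge step runs in O(n) time where n is the total number of elements.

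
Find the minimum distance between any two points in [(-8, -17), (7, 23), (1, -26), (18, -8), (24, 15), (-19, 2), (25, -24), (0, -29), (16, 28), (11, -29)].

Computing all pairwise distances among 10 points:

d((-8, -17), (7, 23)) = 42.72
d((-8, -17), (1, -26)) = 12.7279
d((-8, -17), (18, -8)) = 27.5136
d((-8, -17), (24, 15)) = 45.2548
d((-8, -17), (-19, 2)) = 21.9545
d((-8, -17), (25, -24)) = 33.7343
d((-8, -17), (0, -29)) = 14.4222
d((-8, -17), (16, 28)) = 51.0
d((-8, -17), (11, -29)) = 22.4722
d((7, 23), (1, -26)) = 49.366
d((7, 23), (18, -8)) = 32.8938
d((7, 23), (24, 15)) = 18.7883
d((7, 23), (-19, 2)) = 33.4215
d((7, 23), (25, -24)) = 50.3289
d((7, 23), (0, -29)) = 52.469
d((7, 23), (16, 28)) = 10.2956
d((7, 23), (11, -29)) = 52.1536
d((1, -26), (18, -8)) = 24.7588
d((1, -26), (24, 15)) = 47.0106
d((1, -26), (-19, 2)) = 34.4093
d((1, -26), (25, -24)) = 24.0832
d((1, -26), (0, -29)) = 3.1623 <-- minimum
d((1, -26), (16, 28)) = 56.0446
d((1, -26), (11, -29)) = 10.4403
d((18, -8), (24, 15)) = 23.7697
d((18, -8), (-19, 2)) = 38.3275
d((18, -8), (25, -24)) = 17.4642
d((18, -8), (0, -29)) = 27.6586
d((18, -8), (16, 28)) = 36.0555
d((18, -8), (11, -29)) = 22.1359
d((24, 15), (-19, 2)) = 44.9222
d((24, 15), (25, -24)) = 39.0128
d((24, 15), (0, -29)) = 50.1199
d((24, 15), (16, 28)) = 15.2643
d((24, 15), (11, -29)) = 45.8803
d((-19, 2), (25, -24)) = 51.1077
d((-19, 2), (0, -29)) = 36.3593
d((-19, 2), (16, 28)) = 43.6005
d((-19, 2), (11, -29)) = 43.1393
d((25, -24), (0, -29)) = 25.4951
d((25, -24), (16, 28)) = 52.7731
d((25, -24), (11, -29)) = 14.8661
d((0, -29), (16, 28)) = 59.203
d((0, -29), (11, -29)) = 11.0
d((16, 28), (11, -29)) = 57.2189

Closest pair: (1, -26) and (0, -29) with distance 3.1623

The closest pair is (1, -26) and (0, -29) with Euclidean distance 3.1623. For 10 points, brute-force pairwise comparison is shown above. For large n, the divide-and-conquer algorithm (sort by x, recurse on halves, check the dividing strip) achieves O(n log n).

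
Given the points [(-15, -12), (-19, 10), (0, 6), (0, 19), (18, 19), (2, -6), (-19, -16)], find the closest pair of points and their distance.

Computing all pairwise distances among 7 points:

d((-15, -12), (-19, 10)) = 22.3607
d((-15, -12), (0, 6)) = 23.4307
d((-15, -12), (0, 19)) = 34.4384
d((-15, -12), (18, 19)) = 45.2769
d((-15, -12), (2, -6)) = 18.0278
d((-15, -12), (-19, -16)) = 5.6569 <-- minimum
d((-19, 10), (0, 6)) = 19.4165
d((-19, 10), (0, 19)) = 21.0238
d((-19, 10), (18, 19)) = 38.0789
d((-19, 10), (2, -6)) = 26.4008
d((-19, 10), (-19, -16)) = 26.0
d((0, 6), (0, 19)) = 13.0
d((0, 6), (18, 19)) = 22.2036
d((0, 6), (2, -6)) = 12.1655
d((0, 6), (-19, -16)) = 29.0689
d((0, 19), (18, 19)) = 18.0
d((0, 19), (2, -6)) = 25.0799
d((0, 19), (-19, -16)) = 39.8246
d((18, 19), (2, -6)) = 29.6816
d((18, 19), (-19, -16)) = 50.9313
d((2, -6), (-19, -16)) = 23.2594

Closest pair: (-15, -12) and (-19, -16) with distance 5.6569

The closest pair is (-15, -12) and (-19, -16) with Euclidean distance 5.6569. For 7 points, brute-force pairwise comparison is shown above. For large n, the divide-and-conquer algorithm (sort by x, recurse on halves, check the dividing strip) achieves O(n log n).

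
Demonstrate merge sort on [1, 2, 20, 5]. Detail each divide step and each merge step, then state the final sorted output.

Merge sort trace:

Split: [1, 2, 20, 5] -> [1, 2] and [20, 5]
  Split: [1, 2] -> [1] and [2]
  Merge: [1] + [2] -> [1, 2]
  Split: [20, 5] -> [20] and [5]
  Merge: [20] + [5] -> [5, 20]
Merge: [1, 2] + [5, 20] -> [1, 2, 5, 20]

Final sorted array: [1, 2, 5, 20]

The merge sort proceeds by recursively splitting the array and merging sorted halves.
After all merges, the sorted array is [1, 2, 5, 20].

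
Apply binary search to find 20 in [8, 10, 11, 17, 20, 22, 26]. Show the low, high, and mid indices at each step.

Binary search for 20 in [8, 10, 11, 17, 20, 22, 26]:

lo=0, hi=6, mid=3, arr[mid]=17 -> 17 < 20, search right half
lo=4, hi=6, mid=5, arr[mid]=22 -> 22 > 20, search left half
lo=4, hi=4, mid=4, arr[mid]=20 -> Found target at index 4!

Binary search finds 20 at index 4 after 3 comparisons. The search repeatedly halves the search space by comparing with the middle element.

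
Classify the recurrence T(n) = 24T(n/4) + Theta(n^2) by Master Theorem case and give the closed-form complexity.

Master Theorem for T(n) = 24T(n/4) + O(n^2):

a = 24, b = 4, c = 2
log_b(a) = log_4(24) = 2.2925

Case 1: c = 2 < log_4(24) = 2.2925
T(n) = O(n^(log_4 24))

For T(n) = 24T(n/4) + O(n^2): log_4(24) = 2.2925. This is Case 1 of the Master Theorem (c < log_b(a), work dominated by leaves), giving O(n^(log_4 24)).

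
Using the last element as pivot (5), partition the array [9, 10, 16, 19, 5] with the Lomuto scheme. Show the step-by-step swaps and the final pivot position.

Lomuto partition with pivot = 5:

Initial array: [9, 10, 16, 19, 5]

arr[0]=9 > 5: no swap
arr[1]=10 > 5: no swap
arr[2]=16 > 5: no swap
arr[3]=19 > 5: no swap

Place pivot at position 0: [5, 10, 16, 19, 9]
Pivot position: 0

After partitioning with pivot 5, the array becomes [5, 10, 16, 19, 9]. The pivot is placed at index 0. All elements to the left of the pivot are <= 5, and all elements to the right are > 5.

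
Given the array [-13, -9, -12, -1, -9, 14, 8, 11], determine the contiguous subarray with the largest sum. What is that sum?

Using Kadane's algorithm on [-13, -9, -12, -1, -9, 14, 8, 11]:

Scanning through the array:
Position 1 (value -9): max_ending_here = -9, max_so_far = -9
Position 2 (value -12): max_ending_here = -12, max_so_far = -9
Position 3 (value -1): max_ending_here = -1, max_so_far = -1
Position 4 (value -9): max_ending_here = -9, max_so_far = -1
Position 5 (value 14): max_ending_here = 14, max_so_far = 14
Position 6 (value 8): max_ending_here = 22, max_so_far = 22
Position 7 (value 11): max_ending_here = 33, max_so_far = 33

Maximum subarray: [14, 8, 11]
Maximum sum: 33

The maximum subarray is [14, 8, 11] with sum 33. This subarray runs from index 5 to index 7.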